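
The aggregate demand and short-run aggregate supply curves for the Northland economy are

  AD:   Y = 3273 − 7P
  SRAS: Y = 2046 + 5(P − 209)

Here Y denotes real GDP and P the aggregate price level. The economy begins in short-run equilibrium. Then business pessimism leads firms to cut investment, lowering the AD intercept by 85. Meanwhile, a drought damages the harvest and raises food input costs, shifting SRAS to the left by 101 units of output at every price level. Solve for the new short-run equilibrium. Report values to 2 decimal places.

After both shocks: AD is Y = 3188 − 7P and SRAS is Y = 900 + 5P.
Setting them equal: 2288 = 12P, so P = 190.67.
Substituting into AD, Y = 1853.33.

P = 190.67, Y = 1853.33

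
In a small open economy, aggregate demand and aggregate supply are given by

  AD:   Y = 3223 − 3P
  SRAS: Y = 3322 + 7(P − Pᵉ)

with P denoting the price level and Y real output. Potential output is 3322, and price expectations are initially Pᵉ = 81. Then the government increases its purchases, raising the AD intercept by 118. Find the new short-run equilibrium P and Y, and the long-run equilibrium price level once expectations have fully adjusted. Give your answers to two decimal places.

Short run: P = 58.60, Y = 3165.20. Long run: P = 6.33.

AD shifts right: new AD is Y = 3341 − 3P. With Pᵉ = 81, SRAS is Y = 2755 + 7P.
Short run: 3341 − 3P = 2755 + 7P gives 586 = 10P, so P = 58.60 and Y = 3341 − 3P = 3165.20.
Y = 3165.20 is below potential 3322; expectations adjust and SRAS shifts right until Y = 3322.
Long run: on the new AD curve, 3322 = 3341 − 3P gives P = 6.33.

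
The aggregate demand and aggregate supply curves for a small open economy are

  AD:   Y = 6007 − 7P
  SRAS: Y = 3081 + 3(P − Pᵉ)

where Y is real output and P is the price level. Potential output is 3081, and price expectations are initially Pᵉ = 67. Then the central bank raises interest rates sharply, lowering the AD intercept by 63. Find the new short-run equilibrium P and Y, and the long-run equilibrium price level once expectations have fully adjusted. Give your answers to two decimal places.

AD shifts left: new AD is Y = 5944 − 7P. With Pᵉ = 67, SRAS is Y = 2880 + 3P.
Short run: 5944 − 7P = 2880 + 3P gives 3064 = 10P, so P = 306.40 and Y = 5944 − 7P = 3799.20.
Y = 3799.20 is above potential 3081; expectations adjust and SRAS shifts left until Y = 3081.
Long run: on the new AD curve, 3081 = 5944 − 7P gives P = 409.00.

Short run: P = 306.40, Y = 3799.20. Long run: P = 409.00.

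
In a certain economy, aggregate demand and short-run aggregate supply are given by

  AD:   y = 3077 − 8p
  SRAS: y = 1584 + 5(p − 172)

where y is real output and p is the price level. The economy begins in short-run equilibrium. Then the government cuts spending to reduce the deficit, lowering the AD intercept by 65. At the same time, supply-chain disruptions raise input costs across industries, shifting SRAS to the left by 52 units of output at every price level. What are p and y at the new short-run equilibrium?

p = 180, y = 1572

After both shocks: AD is y = 3012 − 8p and SRAS is y = 672 + 5p.
Setting them equal: 2340 = 13p, so p = 180.
y = 3012 − 8·180 = 1572.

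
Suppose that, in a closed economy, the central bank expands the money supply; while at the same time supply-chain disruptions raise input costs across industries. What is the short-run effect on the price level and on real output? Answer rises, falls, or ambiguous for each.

The first event is a positive demand shock: AD shifts right, which by itself pushes P up and Y up.
The second is an adverse supply shock: SRAS shifts left, which by itself pushes P up and Y down.
Both shocks push P up, so P rises. The two shocks push Y in opposite directions, so the effect on Y is ambiguous.

Price level: rises; output: ambiguous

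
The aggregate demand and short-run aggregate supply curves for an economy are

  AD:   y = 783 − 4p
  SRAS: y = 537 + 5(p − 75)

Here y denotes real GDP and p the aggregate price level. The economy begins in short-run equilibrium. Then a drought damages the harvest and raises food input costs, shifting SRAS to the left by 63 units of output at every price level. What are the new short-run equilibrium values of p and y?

p = 76, y = 479

This is a negative supply shock: SRAS shifts left.
New SRAS: y = 99 + 5p.
Set AD = SRAS: 783 − 4p = 99 + 5p, so 684 = 9p and p = 76.
y = 783 − 4·76 = 479.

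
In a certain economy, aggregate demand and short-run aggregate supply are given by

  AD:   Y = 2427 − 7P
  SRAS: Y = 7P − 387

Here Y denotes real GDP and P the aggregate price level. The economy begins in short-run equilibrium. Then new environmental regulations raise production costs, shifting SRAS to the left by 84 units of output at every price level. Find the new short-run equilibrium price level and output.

P = 207, Y = 978

This is a negative supply shock: SRAS shifts left.
New SRAS: Y = 7P − 471.
Set AD = SRAS: 2427 − 7P = 7P − 471, so 2898 = 14P and P = 207.
Y = 2427 − 7·207 = 978.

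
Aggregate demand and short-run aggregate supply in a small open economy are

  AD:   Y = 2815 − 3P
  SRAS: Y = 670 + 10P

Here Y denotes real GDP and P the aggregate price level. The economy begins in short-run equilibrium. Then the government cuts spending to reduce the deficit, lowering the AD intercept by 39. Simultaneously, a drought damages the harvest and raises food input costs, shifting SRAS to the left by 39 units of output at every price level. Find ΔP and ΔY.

ΔP = +0, ΔY = -39

After both shocks: AD is Y = 2776 − 3P and SRAS is Y = 631 + 10P.
Setting them equal: 2145 = 13P, so P = 165.
Y = 2776 − 3·165 = 2281.
Initially P = 165, Y = 2320, so ΔP = +0 and ΔY = -39.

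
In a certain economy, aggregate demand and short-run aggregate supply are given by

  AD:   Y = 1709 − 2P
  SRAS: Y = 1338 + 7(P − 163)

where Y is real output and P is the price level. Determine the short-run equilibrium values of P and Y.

P = 168, Y = 1373

Write SRAS as Y = 1338 + 7P − 1141 = 197 + 7P.
Set AD = SRAS: 1709 − 2P = 197 + 7P, so 1512 = 9P and P = 168.
Then Y = 1709 − 2·168 = 1373.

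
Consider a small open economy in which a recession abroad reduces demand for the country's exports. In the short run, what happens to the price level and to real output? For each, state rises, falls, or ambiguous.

Price level: falls; output: falls

This is a negative demand shock: AD shifts left.
Moving along the upward-sloping SRAS curve, P falls and Y falls.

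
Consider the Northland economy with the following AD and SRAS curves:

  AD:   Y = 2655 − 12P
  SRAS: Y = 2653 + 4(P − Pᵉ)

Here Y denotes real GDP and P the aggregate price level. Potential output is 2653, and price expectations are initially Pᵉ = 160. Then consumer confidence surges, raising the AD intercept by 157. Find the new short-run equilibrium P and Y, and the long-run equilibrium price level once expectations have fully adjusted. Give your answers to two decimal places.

AD shifts right: new AD is Y = 2812 − 12P. With Pᵉ = 160, SRAS is Y = 2013 + 4P.
Short run: 2812 − 12P = 2013 + 4P gives 799 = 16P, so P = 49.94 and Y = 2812 − 12P = 2212.75.
Y = 2212.75 is below potential 2653; expectations adjust and SRAS shifts right until Y = 2653.
Long run: on the new AD curve, 2653 = 2812 − 12P gives P = 13.25.

Short run: P = 49.94, Y = 2212.75. Long run: P = 13.25.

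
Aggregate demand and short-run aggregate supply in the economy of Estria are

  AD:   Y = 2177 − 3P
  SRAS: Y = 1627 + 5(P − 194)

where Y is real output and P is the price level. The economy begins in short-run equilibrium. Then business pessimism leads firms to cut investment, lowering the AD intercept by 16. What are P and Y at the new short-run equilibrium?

P = 188, Y = 1597

This is a negative demand shock: AD shifts left.
New AD: Y = 2161 − 3P.
SRAS can be written Y = 657 + 5P.
Set AD = SRAS: 2161 − 3P = 657 + 5P, so 1504 = 8P and P = 188.
Y = 2161 − 3·188 = 1597.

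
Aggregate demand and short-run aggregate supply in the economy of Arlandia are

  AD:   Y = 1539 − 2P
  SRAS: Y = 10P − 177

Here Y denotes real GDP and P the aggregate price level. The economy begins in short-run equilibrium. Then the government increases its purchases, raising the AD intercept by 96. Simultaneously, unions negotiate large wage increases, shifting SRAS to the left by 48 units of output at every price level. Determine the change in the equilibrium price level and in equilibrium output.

ΔP = +12, ΔY = +72

After both shocks: AD is Y = 1635 − 2P and SRAS is Y = 10P − 225.
Setting them equal: 1860 = 12P, so P = 155.
Y = 1635 − 2·155 = 1325.
Initially P = 143, Y = 1253, so ΔP = +12 and ΔY = +72.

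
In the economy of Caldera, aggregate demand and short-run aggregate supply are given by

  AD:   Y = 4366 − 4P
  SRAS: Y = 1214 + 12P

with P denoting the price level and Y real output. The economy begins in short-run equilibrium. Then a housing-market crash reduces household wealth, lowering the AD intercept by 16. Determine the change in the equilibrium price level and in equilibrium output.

ΔP = -1, ΔY = -12

This is a negative demand shock: AD shifts left.
New AD: Y = 4350 − 4P.
Set AD = SRAS: 4350 − 4P = 1214 + 12P, so 3136 = 16P and P = 196.
Y = 4350 − 4·196 = 3566.
Initially P = 197, Y = 3578, so ΔP = -1 and ΔY = -12.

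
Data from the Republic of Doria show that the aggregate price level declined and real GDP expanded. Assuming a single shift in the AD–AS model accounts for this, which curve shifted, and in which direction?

SRAS shifted right

P fell and Y rose. An AD shift moves P and Y in the same direction; an SRAS shift moves them in opposite directions.
Here P and Y moved in opposite directions, so the SRAS curve shifted.
Since Y rose, SRAS shifted right.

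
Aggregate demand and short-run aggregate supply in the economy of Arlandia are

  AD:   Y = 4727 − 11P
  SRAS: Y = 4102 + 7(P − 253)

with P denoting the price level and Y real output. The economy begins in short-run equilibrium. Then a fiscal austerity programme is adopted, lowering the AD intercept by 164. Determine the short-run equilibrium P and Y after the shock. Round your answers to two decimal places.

This is a negative demand shock: AD shifts left.
New AD: Y = 4563 − 11P.
SRAS can be written Y = 2331 + 7P.
Set AD = SRAS: 4563 − 11P = 2331 + 7P, so 2232 = 18P and P = 124.00.
Substituting into AD, Y = 3199.00.

P = 124.00, Y = 3199.00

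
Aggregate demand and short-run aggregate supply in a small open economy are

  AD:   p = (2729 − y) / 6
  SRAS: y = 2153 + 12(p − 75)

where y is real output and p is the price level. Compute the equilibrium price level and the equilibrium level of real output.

Write SRAS as y = 2153 + 12p − 900 = 1253 + 12p.
Rearrange AD to y = 2729 − 6p.
Set AD = SRAS: 2729 − 6p = 1253 + 12p, so 1476 = 18p and p = 82.
Then y = 2729 − 6·82 = 2237.

p = 82, y = 2237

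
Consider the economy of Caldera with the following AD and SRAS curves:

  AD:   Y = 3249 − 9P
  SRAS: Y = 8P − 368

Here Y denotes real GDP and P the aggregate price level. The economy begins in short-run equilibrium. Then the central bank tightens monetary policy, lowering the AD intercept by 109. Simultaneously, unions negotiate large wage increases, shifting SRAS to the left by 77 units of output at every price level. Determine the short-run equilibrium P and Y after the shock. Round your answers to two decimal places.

P = 210.88, Y = 1242.06

After both shocks: AD is Y = 3140 − 9P and SRAS is Y = 8P − 445.
Setting them equal: 3585 = 17P, so P = 210.88.
Substituting into AD, Y = 1242.06.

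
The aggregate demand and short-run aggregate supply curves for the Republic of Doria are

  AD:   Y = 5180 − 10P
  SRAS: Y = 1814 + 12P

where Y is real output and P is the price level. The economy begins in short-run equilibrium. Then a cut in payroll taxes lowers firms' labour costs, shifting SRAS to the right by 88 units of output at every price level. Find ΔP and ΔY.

ΔP = -4, ΔY = +40

This is a positive supply shock: SRAS shifts right.
New SRAS: Y = 1902 + 12P.
Set AD = SRAS: 5180 − 10P = 1902 + 12P, so 3278 = 22P and P = 149.
Y = 5180 − 10·149 = 3690.
Initially P = 153, Y = 3650, so ΔP = -4 and ΔY = +40.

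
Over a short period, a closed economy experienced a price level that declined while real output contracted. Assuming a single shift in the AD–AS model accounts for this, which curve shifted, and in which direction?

P fell and Y fell. An AD shift moves P and Y in the same direction; an SRAS shift moves them in opposite directions.
Here P and Y moved in the same direction, so the AD curve shifted.
Since Y fell, AD shifted left.

AD shifted left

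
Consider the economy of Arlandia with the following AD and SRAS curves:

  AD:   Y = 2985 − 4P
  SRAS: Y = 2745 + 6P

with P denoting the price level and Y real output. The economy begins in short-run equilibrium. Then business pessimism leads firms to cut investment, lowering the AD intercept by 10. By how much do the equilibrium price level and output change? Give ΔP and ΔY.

ΔP = -1, ΔY = -6

This is a negative demand shock: AD shifts left.
New AD: Y = 2975 − 4P.
Set AD = SRAS: 2975 − 4P = 2745 + 6P, so 230 = 10P and P = 23.
Y = 2975 − 4·23 = 2883.
Initially P = 24, Y = 2889, so ΔP = -1 and ΔY = -6.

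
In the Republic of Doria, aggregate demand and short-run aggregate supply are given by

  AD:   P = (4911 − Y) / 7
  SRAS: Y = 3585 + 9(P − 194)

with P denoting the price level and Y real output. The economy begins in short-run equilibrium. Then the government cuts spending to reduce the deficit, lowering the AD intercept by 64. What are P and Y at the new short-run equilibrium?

P = 188, Y = 3531

This is a negative demand shock: AD shifts left.
New AD: Y = 4847 − 7P.
SRAS can be written Y = 1839 + 9P.
Set AD = SRAS: 4847 − 7P = 1839 + 9P, so 3008 = 16P and P = 188.
Y = 4847 − 7·188 = 3531.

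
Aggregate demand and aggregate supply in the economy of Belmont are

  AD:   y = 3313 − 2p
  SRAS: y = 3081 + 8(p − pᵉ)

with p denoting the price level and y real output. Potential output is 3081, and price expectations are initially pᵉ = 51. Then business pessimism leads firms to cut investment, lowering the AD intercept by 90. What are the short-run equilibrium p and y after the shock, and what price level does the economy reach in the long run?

AD shifts left: new AD is y = 3223 − 2p. With pᵉ = 51, SRAS is y = 2673 + 8p.
Short run: 3223 − 2p = 2673 + 8p gives 550 = 10p, so p = 55 and y = 3223 − 2·55 = 3113.
y = 3113 is above potential 3081; expectations adjust and SRAS shifts left until y = 3081.
Long run: on the new AD curve, 3081 = 3223 − 2p gives p = 71.

Short run: p = 55, y = 3113. Long run: p = 71.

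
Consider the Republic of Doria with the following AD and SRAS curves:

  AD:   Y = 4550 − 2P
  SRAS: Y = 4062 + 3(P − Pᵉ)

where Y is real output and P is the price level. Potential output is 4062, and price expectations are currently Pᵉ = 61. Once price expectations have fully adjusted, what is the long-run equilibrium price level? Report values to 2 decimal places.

Short run: with Pᵉ = 61, SRAS is Y = 3879 + 3P. Setting AD = SRAS gives 671 = 5P, so P = 134.20 and Y = 4550 − 2P = 4281.60.
Output 4281.60 is above potential 4062, so over time expected prices rise and SRAS shifts left until Y returns to 4062.
Long run: Y = 4062 on the AD curve gives 4062 = 4550 − 2P, so P = 244.00.

Long-run P = 244.00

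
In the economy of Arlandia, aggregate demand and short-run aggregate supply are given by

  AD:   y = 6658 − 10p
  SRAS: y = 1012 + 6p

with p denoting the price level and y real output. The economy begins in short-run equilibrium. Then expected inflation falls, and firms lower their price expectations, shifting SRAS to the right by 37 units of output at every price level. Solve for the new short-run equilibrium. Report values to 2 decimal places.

This is a positive supply shock: SRAS shifts right.
New SRAS: y = 1049 + 6p.
Set AD = SRAS: 6658 − 10p = 1049 + 6p, so 5609 = 16p and p = 350.56.
Substituting into AD, y = 3152.38.

p = 350.56, y = 3152.38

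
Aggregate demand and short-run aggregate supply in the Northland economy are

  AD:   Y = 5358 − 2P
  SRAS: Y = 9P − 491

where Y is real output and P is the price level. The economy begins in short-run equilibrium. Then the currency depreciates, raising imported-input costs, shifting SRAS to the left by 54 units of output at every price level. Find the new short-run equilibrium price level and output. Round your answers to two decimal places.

This is a negative supply shock: SRAS shifts left.
New SRAS: Y = 9P − 545.
Set AD = SRAS: 5358 − 2P = 9P − 545, so 5903 = 11P and P = 536.64.
Substituting into AD, Y = 4284.73.

P = 536.64, Y = 4284.73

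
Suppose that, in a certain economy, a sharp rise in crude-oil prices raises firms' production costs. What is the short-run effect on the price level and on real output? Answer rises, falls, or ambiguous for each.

This is an adverse supply shock: SRAS shifts left.
Moving along the downward-sloping AD curve, P rises and Y falls.

Price level: rises; output: falls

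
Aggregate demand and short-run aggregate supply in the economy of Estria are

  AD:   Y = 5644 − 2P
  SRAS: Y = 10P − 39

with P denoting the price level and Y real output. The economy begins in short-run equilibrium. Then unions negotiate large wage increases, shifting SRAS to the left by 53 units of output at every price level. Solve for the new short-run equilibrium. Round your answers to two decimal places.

This is a negative supply shock: SRAS shifts left.
New SRAS: Y = 10P − 92.
Set AD = SRAS: 5644 − 2P = 10P − 92, so 5736 = 12P and P = 478.00.
Substituting into AD, Y = 4688.00.

P = 478.00, Y = 4688.00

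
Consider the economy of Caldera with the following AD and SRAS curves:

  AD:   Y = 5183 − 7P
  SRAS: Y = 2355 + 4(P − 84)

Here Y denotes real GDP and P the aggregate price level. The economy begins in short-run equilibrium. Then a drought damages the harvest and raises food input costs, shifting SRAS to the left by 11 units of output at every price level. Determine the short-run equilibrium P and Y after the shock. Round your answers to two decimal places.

This is a negative supply shock: SRAS shifts left.
New SRAS: Y = 2008 + 4P.
Set AD = SRAS: 5183 − 7P = 2008 + 4P, so 3175 = 11P and P = 288.64.
Substituting into AD, Y = 3162.55.

P = 288.64, Y = 3162.55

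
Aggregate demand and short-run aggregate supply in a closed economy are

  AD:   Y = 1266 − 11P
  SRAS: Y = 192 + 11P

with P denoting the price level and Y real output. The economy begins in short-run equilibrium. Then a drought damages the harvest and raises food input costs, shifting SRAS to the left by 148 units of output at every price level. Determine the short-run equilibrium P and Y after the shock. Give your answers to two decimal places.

P = 55.55, Y = 655.00

This is a negative supply shock: SRAS shifts left.
New SRAS: Y = 44 + 11P.
Set AD = SRAS: 1266 − 11P = 44 + 11P, so 1222 = 22P and P = 55.55.
Substituting into AD, Y = 655.00.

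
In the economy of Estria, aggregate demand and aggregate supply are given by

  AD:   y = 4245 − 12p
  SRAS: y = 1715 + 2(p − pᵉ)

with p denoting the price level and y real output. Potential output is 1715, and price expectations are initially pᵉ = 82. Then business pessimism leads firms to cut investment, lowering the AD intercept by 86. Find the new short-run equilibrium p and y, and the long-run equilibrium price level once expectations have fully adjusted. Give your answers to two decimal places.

AD shifts left: new AD is y = 4159 − 12p. With pᵉ = 82, SRAS is y = 1551 + 2p.
Short run: 4159 − 12p = 1551 + 2p gives 2608 = 14p, so p = 186.29 and y = 4159 − 12p = 1923.57.
y = 1923.57 is above potential 1715; expectations adjust and SRAS shifts left until y = 1715.
Long run: on the new AD curve, 1715 = 4159 − 12p gives p = 203.67.

Short run: p = 186.29, y = 1923.57. Long run: p = 203.67.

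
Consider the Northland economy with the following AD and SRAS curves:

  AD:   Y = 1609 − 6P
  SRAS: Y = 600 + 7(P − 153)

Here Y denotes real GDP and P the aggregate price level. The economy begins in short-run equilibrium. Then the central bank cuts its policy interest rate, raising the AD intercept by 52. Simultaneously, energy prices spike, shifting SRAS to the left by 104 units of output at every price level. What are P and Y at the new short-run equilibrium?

P = 172, Y = 629

After both shocks: AD is Y = 1661 − 6P and SRAS is Y = 7P − 575.
Setting them equal: 2236 = 13P, so P = 172.
Y = 1661 − 6·172 = 629.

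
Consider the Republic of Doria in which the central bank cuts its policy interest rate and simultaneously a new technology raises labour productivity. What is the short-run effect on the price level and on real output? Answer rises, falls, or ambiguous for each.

Price level: ambiguous; output: rises

The first event is a positive demand shock: AD shifts right, which by itself pushes P up and Y up.
The second is a favourable supply shock: SRAS shifts right, which by itself pushes P down and Y up.
The two shocks push P in opposite directions, so the effect on P is ambiguous. Both shocks push Y up, so Y rises.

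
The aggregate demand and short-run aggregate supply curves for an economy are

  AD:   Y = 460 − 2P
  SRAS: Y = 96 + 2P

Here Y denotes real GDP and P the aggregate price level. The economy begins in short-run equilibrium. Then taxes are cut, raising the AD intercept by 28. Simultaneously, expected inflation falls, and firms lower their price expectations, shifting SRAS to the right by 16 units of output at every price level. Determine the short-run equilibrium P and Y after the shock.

P = 94, Y = 300

After both shocks: AD is Y = 488 − 2P and SRAS is Y = 112 + 2P.
Setting them equal: 376 = 4P, so P = 94.
Y = 488 − 2·94 = 300.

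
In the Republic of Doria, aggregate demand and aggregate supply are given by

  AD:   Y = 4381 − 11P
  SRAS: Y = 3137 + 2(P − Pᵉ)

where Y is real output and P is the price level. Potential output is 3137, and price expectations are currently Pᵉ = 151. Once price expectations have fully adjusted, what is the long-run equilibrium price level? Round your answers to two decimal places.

Long-run P = 113.09

Short run: with Pᵉ = 151, SRAS is Y = 2835 + 2P. Setting AD = SRAS gives 1546 = 13P, so P = 118.92 and Y = 4381 − 11P = 3072.85.
Output 3072.85 is below potential 3137, so over time expected prices fall and SRAS shifts right until Y returns to 3137.
Long run: Y = 3137 on the AD curve gives 3137 = 4381 − 11P, so P = 113.09.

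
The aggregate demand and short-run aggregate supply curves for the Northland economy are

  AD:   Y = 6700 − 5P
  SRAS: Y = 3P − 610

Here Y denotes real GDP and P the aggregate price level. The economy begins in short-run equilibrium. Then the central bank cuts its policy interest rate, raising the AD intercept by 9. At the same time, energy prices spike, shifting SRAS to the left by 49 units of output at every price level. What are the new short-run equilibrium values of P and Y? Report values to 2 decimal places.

P = 921.00, Y = 2104.00

After both shocks: AD is Y = 6709 − 5P and SRAS is Y = 3P − 659.
Setting them equal: 7368 = 8P, so P = 921.00.
Substituting into AD, Y = 2104.00.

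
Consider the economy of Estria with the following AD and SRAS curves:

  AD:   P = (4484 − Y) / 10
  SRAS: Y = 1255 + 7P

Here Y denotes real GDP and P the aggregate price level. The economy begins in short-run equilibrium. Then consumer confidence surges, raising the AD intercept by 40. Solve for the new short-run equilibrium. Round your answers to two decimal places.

P = 192.29, Y = 2601.06

This is a positive demand shock: AD shifts right.
New AD: Y = 4524 − 10P.
Set AD = SRAS: 4524 − 10P = 1255 + 7P, so 3269 = 17P and P = 192.29.
Substituting into AD, Y = 2601.06.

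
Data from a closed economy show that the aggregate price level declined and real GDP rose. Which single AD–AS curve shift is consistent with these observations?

P fell and Y rose. An AD shift moves P and Y in the same direction; an SRAS shift moves them in opposite directions.
Here P and Y moved in opposite directions, so the SRAS curve shifted.
Since Y rose, SRAS shifted right.

SRAS shifted right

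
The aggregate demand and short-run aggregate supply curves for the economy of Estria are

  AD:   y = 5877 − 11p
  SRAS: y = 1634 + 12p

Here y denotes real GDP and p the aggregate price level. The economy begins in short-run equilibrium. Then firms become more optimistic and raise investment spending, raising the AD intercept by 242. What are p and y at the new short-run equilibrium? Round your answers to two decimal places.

p = 195.00, y = 3974.00

This is a positive demand shock: AD shifts right.
New AD: y = 6119 − 11p.
Set AD = SRAS: 6119 − 11p = 1634 + 12p, so 4485 = 23p and p = 195.00.
Substituting into AD, y = 3974.00.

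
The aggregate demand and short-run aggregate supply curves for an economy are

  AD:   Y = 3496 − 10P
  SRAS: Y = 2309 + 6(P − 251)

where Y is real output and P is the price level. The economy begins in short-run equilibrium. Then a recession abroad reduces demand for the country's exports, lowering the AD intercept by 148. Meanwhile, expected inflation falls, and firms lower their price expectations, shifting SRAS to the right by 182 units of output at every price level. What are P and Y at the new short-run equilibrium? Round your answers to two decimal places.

P = 147.69, Y = 1871.13

After both shocks: AD is Y = 3348 − 10P and SRAS is Y = 985 + 6P.
Setting them equal: 2363 = 16P, so P = 147.69.
Substituting into AD, Y = 1871.13.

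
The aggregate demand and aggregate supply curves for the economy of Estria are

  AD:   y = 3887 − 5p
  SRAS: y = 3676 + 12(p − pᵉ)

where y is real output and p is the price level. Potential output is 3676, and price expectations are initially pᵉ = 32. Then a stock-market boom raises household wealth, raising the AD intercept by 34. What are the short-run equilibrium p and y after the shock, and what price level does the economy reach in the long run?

Short run: p = 37, y = 3736. Long run: p = 49.

AD shifts right: new AD is y = 3921 − 5p. With pᵉ = 32, SRAS is y = 3292 + 12p.
Short run: 3921 − 5p = 3292 + 12p gives 629 = 17p, so p = 37 and y = 3921 − 5·37 = 3736.
y = 3736 is above potential 3676; expectations adjust and SRAS shifts left until y = 3676.
Long run: on the new AD curve, 3676 = 3921 − 5p gives p = 49.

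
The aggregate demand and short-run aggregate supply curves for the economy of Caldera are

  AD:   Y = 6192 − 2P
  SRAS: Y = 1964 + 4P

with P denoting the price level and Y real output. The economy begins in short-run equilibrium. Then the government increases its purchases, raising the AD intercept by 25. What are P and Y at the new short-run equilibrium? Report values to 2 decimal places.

This is a positive demand shock: AD shifts right.
New AD: Y = 6217 − 2P.
Set AD = SRAS: 6217 − 2P = 1964 + 4P, so 4253 = 6P and P = 708.83.
Substituting into AD, Y = 4799.33.

P = 708.83, Y = 4799.33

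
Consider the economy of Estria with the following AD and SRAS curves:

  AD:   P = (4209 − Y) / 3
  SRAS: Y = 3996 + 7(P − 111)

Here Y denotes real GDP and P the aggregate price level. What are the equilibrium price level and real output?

Write SRAS as Y = 3996 + 7P − 777 = 3219 + 7P.
Rearrange AD to Y = 4209 − 3P.
Set AD = SRAS: 4209 − 3P = 3219 + 7P, so 990 = 10P and P = 99.
Then Y = 4209 − 3·99 = 3912.

P = 99, Y = 3912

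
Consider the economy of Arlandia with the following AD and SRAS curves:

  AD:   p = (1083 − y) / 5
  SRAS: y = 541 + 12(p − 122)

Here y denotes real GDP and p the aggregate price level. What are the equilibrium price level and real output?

p = 118, y = 493

Write SRAS as y = 541 + 12p − 1464 = 12p − 923.
Rearrange AD to y = 1083 − 5p.
Set AD = SRAS: 1083 − 5p = 12p − 923, so 2006 = 17p and p = 118.
Then y = 1083 − 5·118 = 493.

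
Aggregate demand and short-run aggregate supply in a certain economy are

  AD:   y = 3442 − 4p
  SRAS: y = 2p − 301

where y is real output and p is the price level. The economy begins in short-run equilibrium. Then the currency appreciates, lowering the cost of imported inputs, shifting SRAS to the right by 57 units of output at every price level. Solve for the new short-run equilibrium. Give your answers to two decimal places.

This is a positive supply shock: SRAS shifts right.
New SRAS: y = 2p − 244.
Set AD = SRAS: 3442 − 4p = 2p − 244, so 3686 = 6p and p = 614.33.
Substituting into AD, y = 984.67.

p = 614.33, y = 984.67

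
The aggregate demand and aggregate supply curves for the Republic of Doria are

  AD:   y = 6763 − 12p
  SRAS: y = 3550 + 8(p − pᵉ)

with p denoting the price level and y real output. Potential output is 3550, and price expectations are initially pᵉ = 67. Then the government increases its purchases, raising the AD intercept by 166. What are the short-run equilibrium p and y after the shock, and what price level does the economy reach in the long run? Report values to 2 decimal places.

AD shifts right: new AD is y = 6929 − 12p. With pᵉ = 67, SRAS is y = 3014 + 8p.
Short run: 6929 − 12p = 3014 + 8p gives 3915 = 20p, so p = 195.75 and y = 6929 − 12p = 4580.00.
y = 4580.00 is above potential 3550; expectations adjust and SRAS shifts left until y = 3550.
Long run: on the new AD curve, 3550 = 6929 − 12p gives p = 281.58.

Short run: p = 195.75, y = 4580.00. Long run: p = 281.58.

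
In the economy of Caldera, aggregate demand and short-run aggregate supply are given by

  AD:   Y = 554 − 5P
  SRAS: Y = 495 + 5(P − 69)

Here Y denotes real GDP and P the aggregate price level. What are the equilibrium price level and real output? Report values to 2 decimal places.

Write SRAS as Y = 495 + 5P − 345 = 150 + 5P.
Set AD = SRAS: 554 − 5P = 150 + 5P, so 404 = 10P and P = 40.40.
Substituting into AD, Y = 554 − 5P = 352.00.

P = 40.40, Y = 352.00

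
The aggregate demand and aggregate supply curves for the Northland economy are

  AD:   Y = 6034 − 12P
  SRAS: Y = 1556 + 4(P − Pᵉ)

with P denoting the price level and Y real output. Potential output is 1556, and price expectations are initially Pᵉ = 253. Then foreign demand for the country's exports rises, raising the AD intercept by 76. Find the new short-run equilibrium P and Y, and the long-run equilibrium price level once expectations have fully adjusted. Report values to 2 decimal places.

Short run: P = 347.88, Y = 1935.50. Long run: P = 379.50.

AD shifts right: new AD is Y = 6110 − 12P. With Pᵉ = 253, SRAS is Y = 544 + 4P.
Short run: 6110 − 12P = 544 + 4P gives 5566 = 16P, so P = 347.88 and Y = 6110 − 12P = 1935.50.
Y = 1935.50 is above potential 1556; expectations adjust and SRAS shifts left until Y = 1556.
Long run: on the new AD curve, 1556 = 6110 − 12P gives P = 379.50.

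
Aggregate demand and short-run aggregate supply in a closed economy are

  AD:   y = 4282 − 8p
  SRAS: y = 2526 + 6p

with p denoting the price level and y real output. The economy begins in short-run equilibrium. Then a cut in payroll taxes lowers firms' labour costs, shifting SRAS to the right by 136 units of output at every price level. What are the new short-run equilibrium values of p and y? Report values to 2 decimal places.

This is a positive supply shock: SRAS shifts right.
New SRAS: y = 2662 + 6p.
Set AD = SRAS: 4282 − 8p = 2662 + 6p, so 1620 = 14p and p = 115.71.
Substituting into AD, y = 3356.29.

p = 115.71, y = 3356.29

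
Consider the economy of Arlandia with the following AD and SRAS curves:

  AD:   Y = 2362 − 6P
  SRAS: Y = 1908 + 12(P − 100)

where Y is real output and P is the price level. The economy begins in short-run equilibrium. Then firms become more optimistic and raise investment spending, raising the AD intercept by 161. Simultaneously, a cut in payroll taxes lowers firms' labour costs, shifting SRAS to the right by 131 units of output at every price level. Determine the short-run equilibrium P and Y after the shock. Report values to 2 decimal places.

After both shocks: AD is Y = 2523 − 6P and SRAS is Y = 839 + 12P.
Setting them equal: 1684 = 18P, so P = 93.56.
Substituting into AD, Y = 1961.67.

P = 93.56, Y = 1961.67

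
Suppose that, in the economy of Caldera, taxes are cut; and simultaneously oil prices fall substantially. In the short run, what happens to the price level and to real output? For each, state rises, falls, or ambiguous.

Price level: ambiguous; output: rises

The first event is a positive demand shock: AD shifts right, which by itself pushes P up and Y up.
The second is a favourable supply shock: SRAS shifts right, which by itself pushes P down and Y up.
The two shocks push P in opposite directions, so the effect on P is ambiguous. Both shocks push Y up, so Y rises.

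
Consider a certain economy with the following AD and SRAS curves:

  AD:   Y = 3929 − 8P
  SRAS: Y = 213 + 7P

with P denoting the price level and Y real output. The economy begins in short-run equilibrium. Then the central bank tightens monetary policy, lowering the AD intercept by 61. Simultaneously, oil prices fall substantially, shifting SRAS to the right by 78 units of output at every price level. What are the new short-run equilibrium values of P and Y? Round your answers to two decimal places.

After both shocks: AD is Y = 3868 − 8P and SRAS is Y = 291 + 7P.
Setting them equal: 3577 = 15P, so P = 238.47.
Substituting into AD, Y = 1960.27.

P = 238.47, Y = 1960.27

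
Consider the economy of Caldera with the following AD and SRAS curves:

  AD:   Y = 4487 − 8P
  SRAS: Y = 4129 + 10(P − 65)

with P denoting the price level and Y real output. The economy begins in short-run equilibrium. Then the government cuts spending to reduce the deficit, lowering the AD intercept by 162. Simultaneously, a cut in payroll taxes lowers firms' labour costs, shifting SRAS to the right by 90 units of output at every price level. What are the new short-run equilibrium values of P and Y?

After both shocks: AD is Y = 4325 − 8P and SRAS is Y = 3569 + 10P.
Setting them equal: 756 = 18P, so P = 42.
Y = 4325 − 8·42 = 3989.

P = 42, Y = 3989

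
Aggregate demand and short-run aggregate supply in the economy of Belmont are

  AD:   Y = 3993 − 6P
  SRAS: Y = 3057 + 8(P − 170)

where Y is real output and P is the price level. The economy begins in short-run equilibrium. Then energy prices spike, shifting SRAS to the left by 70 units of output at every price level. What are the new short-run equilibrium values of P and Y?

P = 169, Y = 2979

This is a negative supply shock: SRAS shifts left.
New SRAS: Y = 1627 + 8P.
Set AD = SRAS: 3993 − 6P = 1627 + 8P, so 2366 = 14P and P = 169.
Y = 3993 − 6·169 = 2979.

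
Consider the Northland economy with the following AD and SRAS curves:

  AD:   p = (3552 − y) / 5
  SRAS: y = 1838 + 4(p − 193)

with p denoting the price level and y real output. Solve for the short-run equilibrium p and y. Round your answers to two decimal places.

p = 276.22, y = 2170.89

Write SRAS as y = 1838 + 4p − 772 = 1066 + 4p.
Rearrange AD to y = 3552 − 5p.
Set AD = SRAS: 3552 − 5p = 1066 + 4p, so 2486 = 9p and p = 276.22.
Substituting into AD, y = 3552 − 5p = 2170.89.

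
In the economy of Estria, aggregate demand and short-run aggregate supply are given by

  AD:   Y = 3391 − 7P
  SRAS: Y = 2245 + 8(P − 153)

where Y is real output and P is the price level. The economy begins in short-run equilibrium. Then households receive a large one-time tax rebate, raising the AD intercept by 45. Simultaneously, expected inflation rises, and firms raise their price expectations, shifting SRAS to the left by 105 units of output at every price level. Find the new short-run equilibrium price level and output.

After both shocks: AD is Y = 3436 − 7P and SRAS is Y = 916 + 8P.
Setting them equal: 2520 = 15P, so P = 168.
Y = 3436 − 7·168 = 2260.

P = 168, Y = 2260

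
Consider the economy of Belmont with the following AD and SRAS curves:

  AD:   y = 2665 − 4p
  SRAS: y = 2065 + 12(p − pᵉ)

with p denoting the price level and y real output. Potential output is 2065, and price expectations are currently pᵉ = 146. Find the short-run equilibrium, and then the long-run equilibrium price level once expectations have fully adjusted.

Short run: p = 147, y = 2077. Long run: p = 150.

Short run: with pᵉ = 146, SRAS is y = 313 + 12p. Setting AD = SRAS gives 2352 = 16p, so p = 147 and y = 2665 − 4·147 = 2077.
Output 2077 is above potential 2065, so over time expected prices rise and SRAS shifts left until y returns to 2065.
Long run: y = 2065 on the AD curve gives 2065 = 2665 − 4p, so p = 150.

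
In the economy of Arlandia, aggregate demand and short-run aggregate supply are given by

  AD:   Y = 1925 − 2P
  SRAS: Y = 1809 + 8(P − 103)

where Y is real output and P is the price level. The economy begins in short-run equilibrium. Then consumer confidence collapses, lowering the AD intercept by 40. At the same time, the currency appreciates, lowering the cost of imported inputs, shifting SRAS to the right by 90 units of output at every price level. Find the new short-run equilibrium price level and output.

P = 81, Y = 1723

After both shocks: AD is Y = 1885 − 2P and SRAS is Y = 1075 + 8P.
Setting them equal: 810 = 10P, so P = 81.
Y = 1885 − 2·81 = 1723.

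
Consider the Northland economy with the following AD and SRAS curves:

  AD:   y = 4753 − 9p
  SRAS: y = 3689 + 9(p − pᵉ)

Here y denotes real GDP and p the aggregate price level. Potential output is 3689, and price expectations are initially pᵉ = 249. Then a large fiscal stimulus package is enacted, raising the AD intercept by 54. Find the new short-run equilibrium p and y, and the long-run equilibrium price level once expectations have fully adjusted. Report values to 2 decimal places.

Short run: p = 186.61, y = 3127.50. Long run: p = 124.22.

AD shifts right: new AD is y = 4807 − 9p. With pᵉ = 249, SRAS is y = 1448 + 9p.
Short run: 4807 − 9p = 1448 + 9p gives 3359 = 18p, so p = 186.61 and y = 4807 − 9p = 3127.50.
y = 3127.50 is below potential 3689; expectations adjust and SRAS shifts right until y = 3689.
Long run: on the new AD curve, 3689 = 4807 − 9p gives p = 124.22.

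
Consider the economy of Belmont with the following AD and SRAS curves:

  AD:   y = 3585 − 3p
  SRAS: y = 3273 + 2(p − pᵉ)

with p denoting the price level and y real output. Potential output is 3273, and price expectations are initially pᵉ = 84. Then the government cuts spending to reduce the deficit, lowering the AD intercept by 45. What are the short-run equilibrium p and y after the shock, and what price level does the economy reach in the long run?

Short run: p = 87, y = 3279. Long run: p = 89.

AD shifts left: new AD is y = 3540 − 3p. With pᵉ = 84, SRAS is y = 3105 + 2p.
Short run: 3540 − 3p = 3105 + 2p gives 435 = 5p, so p = 87 and y = 3540 − 3·87 = 3279.
y = 3279 is above potential 3273; expectations adjust and SRAS shifts left until y = 3273.
Long run: on the new AD curve, 3273 = 3540 − 3p gives p = 89.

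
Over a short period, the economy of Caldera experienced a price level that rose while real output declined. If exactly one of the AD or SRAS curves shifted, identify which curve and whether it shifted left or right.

SRAS shifted left

P rose and Y fell. An AD shift moves P and Y in the same direction; an SRAS shift moves them in opposite directions.
Here P and Y moved in opposite directions, so the SRAS curve shifted.
Since Y fell, SRAS shifted left.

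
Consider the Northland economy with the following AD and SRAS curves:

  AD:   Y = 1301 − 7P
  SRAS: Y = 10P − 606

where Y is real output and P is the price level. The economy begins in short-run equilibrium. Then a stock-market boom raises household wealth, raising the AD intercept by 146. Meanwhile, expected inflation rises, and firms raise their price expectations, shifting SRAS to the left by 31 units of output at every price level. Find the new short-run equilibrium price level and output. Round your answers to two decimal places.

After both shocks: AD is Y = 1447 − 7P and SRAS is Y = 10P − 637.
Setting them equal: 2084 = 17P, so P = 122.59.
Substituting into AD, Y = 588.88.

P = 122.59, Y = 588.88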